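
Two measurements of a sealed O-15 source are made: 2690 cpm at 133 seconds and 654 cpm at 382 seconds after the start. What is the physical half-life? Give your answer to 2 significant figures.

Over Δt = 382 − 133 = 249 seconds, the level fell by a factor of 2690/654 ≈ 4.1131.
n = log₂(4.1131) ≈ 2.0402 half-lives, so t½ = 249/2.0402 ≈ 122.04 seconds.

120 seconds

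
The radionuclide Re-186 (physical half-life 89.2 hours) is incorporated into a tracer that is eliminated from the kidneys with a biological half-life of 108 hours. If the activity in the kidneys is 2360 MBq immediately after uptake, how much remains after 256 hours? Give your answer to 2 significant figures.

62 MBq

1/t_eff = 1/t_phys + 1/t_biol = 1/89.2 + 1/108 = 0.02047 per hour.
t_eff = 89.2 × 108 / (89.2 + 108) ≈ 48.852 hours.
Remaining = 2360 × (1/2)^(256/48.852) = 2360 × (1/2)^5.2403 ≈ 62.433 MBq.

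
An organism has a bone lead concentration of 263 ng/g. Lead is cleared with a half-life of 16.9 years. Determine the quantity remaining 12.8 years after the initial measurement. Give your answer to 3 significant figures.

Number of half-lives: n = 12.8/16.9 ≈ 0.7574.
Remaining = 263 × (1/2)^0.7574 = 263 × 0.59156 ≈ 155.58 ng/g.

156 ng/g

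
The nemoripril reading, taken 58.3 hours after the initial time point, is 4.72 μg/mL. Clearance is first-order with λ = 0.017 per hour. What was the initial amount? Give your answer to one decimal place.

t½ = ln 2 / λ = 0.69315 / 0.017 ≈ 40.773 hours.
Number of half-lives elapsed: n = 58.3/40.773 ≈ 1.4299.
A₀ = A × 2^n = 4.72 × 2^1.4299 = 4.72 × 2.6942 ≈ 12.717 μg/mL.

12.7 μg/mL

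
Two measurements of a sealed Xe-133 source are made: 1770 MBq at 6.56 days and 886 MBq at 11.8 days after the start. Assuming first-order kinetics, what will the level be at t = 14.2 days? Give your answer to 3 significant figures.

Over Δt = 11.8 − 6.56 = 5.24 days, the level fell by a factor of 1770/886 ≈ 1.9977.
n = log₂(1.9977) ≈ 0.99837 half-lives, so t½ = 5.24/0.99837 ≈ 5.2486 days.
From t = 11.8 to t = 14.2: 886 × (1/2)^((14.2−11.8)/5.2486) ≈ 645.33 MBq.

645 MBq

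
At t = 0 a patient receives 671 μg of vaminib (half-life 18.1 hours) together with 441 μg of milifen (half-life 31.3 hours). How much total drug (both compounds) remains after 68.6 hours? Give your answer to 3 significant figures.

vaminib: 671 × (1/2)^(68.6/18.1) = 671 × (1/2)^3.7901 ≈ 48.507 μg.
milifen: 441 × (1/2)^(68.6/31.3) = 441 × (1/2)^2.1917 ≈ 96.532 μg.
Total = 48.507 + 96.532 ≈ 145.04 μg.

145 μg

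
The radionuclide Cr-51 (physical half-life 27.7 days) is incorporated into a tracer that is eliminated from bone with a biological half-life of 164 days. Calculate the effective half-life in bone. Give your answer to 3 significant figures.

23.7 days

1/t_eff = 1/t_phys + 1/t_biol = 1/27.7 + 1/164 = 0.042199 per day.
t_eff = 27.7 × 164 / (27.7 + 164) ≈ 23.697 days.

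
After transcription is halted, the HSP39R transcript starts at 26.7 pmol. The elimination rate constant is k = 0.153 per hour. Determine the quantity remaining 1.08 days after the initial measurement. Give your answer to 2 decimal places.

0.51 pmol

t½ = ln 2 / k = 0.69315 / 0.153 ≈ 4.5304 hours.
Convert the elapsed time: 1.08 days = 25.92 hours.
Number of half-lives: n = 25.92/4.5304 ≈ 5.7214.
Remaining = 26.7 × (1/2)^5.7214 = 26.7 × 0.018954 ≈ 0.50606 pmol.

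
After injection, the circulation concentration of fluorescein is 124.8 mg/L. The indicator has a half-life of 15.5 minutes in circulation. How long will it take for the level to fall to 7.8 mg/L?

62 minutes

7.8/124.8 = 1/16, so 4 half-lives have elapsed.
t = 4 × 15.5 = 62 minutes.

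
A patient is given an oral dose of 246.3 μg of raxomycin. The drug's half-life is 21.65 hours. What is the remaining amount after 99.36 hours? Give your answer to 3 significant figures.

10.2 μg

Number of half-lives: n = 99.36/21.65 ≈ 4.5894.
Remaining = 246.3 × (1/2)^4.5894 = 246.3 × 0.041539 ≈ 10.231 μg.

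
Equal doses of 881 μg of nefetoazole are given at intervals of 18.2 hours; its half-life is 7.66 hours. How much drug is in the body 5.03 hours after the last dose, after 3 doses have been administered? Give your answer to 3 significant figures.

687 μg

The 3 doses were given 41.43, 23.23, 5.03 hours ago.
Total = 881·(1/2)^(41.43/7.66) + 881·(1/2)^(23.23/7.66) + 881·(1/2)^(5.03/7.66)
      = 20.741 + 107.66 + 558.86 ≈ 687.26 μg.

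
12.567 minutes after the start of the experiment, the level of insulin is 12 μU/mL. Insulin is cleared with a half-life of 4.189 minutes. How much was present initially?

96 μU/mL

Number of half-lives elapsed: n = 12.567/4.189 ≈ 3.
A₀ = A × 2^n = 12 × 2^3 = 12 × 8 ≈ 96 μU/mL.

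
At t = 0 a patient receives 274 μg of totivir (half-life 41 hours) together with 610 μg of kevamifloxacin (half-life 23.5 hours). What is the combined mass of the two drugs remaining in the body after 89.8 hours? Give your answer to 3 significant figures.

totivir: 274 × (1/2)^(89.8/41) = 274 × (1/2)^2.1902 ≈ 60.037 μg.
kevamifloxacin: 610 × (1/2)^(89.8/23.5) = 610 × (1/2)^3.8213 ≈ 43.153 μg.
Total = 60.037 + 43.153 ≈ 103.19 μg.

103 μg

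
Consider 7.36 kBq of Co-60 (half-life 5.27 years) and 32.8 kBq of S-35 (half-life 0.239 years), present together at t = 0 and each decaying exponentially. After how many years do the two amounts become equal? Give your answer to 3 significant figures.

0.540 years

Set 7.36·(1/2)^(t/5.27) = 32.8·(1/2)^(t/0.239).
Taking log₂: log₂(7.36/32.8) = t·(1/5.27 − 1/0.239).
log₂(0.22439) = -2.1559; 1/5.27 − 1/0.239 = -3.9943.
t = -2.1559 / -3.9943 ≈ 0.53974 years.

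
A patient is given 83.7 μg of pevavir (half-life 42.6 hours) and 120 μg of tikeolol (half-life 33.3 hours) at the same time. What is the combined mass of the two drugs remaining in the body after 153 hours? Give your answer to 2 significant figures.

pevavir: 83.7 × (1/2)^(153/42.6) = 83.7 × (1/2)^3.5915 ≈ 6.9432 μg.
tikeolol: 120 × (1/2)^(153/33.3) = 120 × (1/2)^4.5946 ≈ 4.9667 μg.
Total = 6.9432 + 4.9667 ≈ 11.91 μg.

12 μg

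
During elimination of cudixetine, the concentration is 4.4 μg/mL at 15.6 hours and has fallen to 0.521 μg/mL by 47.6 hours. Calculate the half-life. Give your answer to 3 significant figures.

Over Δt = 47.6 − 15.6 = 32 hours, the level fell by a factor of 4.4/0.521 ≈ 8.4453.
n = log₂(8.4453) ≈ 3.0781 half-lives, so t½ = 32/3.0781 ≈ 10.396 hours.

10.4 hours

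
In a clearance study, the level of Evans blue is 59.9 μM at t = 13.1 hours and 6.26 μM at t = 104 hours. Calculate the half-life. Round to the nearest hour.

28 hours

Over Δt = 104 − 13.1 = 90.9 hours, the level fell by a factor of 59.9/6.26 ≈ 9.5687.
n = log₂(9.5687) ≈ 3.2583 half-lives, so t½ = 90.9/3.2583 ≈ 27.898 hours.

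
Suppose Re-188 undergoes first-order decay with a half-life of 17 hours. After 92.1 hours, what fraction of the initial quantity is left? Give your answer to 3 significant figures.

n = 92.1/17 ≈ 5.4176 half-lives.
Fraction remaining = (1/2)^5.4176 ≈ 0.023395.

0.0234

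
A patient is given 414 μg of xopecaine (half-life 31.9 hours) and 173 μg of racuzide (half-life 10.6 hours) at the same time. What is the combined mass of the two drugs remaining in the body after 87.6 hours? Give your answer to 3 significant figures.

62.3 μg

xopecaine: 414 × (1/2)^(87.6/31.9) = 414 × (1/2)^2.7461 ≈ 61.709 μg.
racuzide: 173 × (1/2)^(87.6/10.6) = 173 × (1/2)^8.2642 ≈ 0.56272 μg.
Total = 61.709 + 0.56272 ≈ 62.272 μg.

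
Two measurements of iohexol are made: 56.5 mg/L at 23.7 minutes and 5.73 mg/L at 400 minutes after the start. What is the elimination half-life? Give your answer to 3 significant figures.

Over Δt = 400 − 23.7 = 376.3 minutes, the level fell by a factor of 56.5/5.73 ≈ 9.8604.
n = log₂(9.8604) ≈ 3.3016 half-lives, so t½ = 376.3/3.3016 ≈ 113.97 minutes.

114 minutes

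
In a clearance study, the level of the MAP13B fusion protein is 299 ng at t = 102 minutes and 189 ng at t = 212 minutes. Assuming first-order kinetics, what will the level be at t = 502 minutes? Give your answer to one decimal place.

56.4 ng

Over Δt = 212 − 102 = 110 minutes, the level fell by a factor of 299/189 ≈ 1.582.
n = log₂(1.582) ≈ 0.66176 half-lives, so t½ = 110/0.66176 ≈ 166.22 minutes.
From t = 212 to t = 502: 189 × (1/2)^((502−212)/166.22) ≈ 56.399 ng.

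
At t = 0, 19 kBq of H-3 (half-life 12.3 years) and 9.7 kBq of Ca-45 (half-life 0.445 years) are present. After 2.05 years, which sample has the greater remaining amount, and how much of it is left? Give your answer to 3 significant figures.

H-3: 19 × (1/2)^0.16667 ≈ 16.927 kBq.
Ca-45: 9.7 × (1/2)^4.6067 ≈ 0.39811 kBq.
H-3 has more remaining, at ≈ 16.927 kBq.

H-3, 16.9 kBq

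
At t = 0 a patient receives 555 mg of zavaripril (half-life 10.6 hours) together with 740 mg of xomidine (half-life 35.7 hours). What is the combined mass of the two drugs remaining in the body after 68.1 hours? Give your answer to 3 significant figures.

204 mg

zavaripril: 555 × (1/2)^(68.1/10.6) = 555 × (1/2)^6.4245 ≈ 6.4613 mg.
xomidine: 740 × (1/2)^(68.1/35.7) = 740 × (1/2)^1.9076 ≈ 197.24 mg.
Total = 6.4613 + 197.24 ≈ 203.7 mg.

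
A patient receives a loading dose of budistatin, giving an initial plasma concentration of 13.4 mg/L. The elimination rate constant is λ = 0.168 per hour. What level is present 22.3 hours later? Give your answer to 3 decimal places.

t½ = ln 2 / λ = 0.69315 / 0.168 ≈ 4.1259 hours.
Number of half-lives: n = 22.3/4.1259 ≈ 5.4049.
Remaining = 13.4 × (1/2)^5.4049 = 13.4 × 0.023603 ≈ 0.31627 mg/L.

0.316 mg/L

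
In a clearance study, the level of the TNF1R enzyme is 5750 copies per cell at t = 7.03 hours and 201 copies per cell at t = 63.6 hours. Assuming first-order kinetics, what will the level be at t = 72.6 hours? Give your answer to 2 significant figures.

120 copies per cell

Over Δt = 63.6 − 7.03 = 56.57 hours, the level fell by a factor of 5750/201 ≈ 28.607.
n = log₂(28.607) ≈ 4.8383 half-lives, so t½ = 56.57/4.8383 ≈ 11.692 hours.
From t = 63.6 to t = 72.6: 201 × (1/2)^((72.6−63.6)/11.692) ≈ 117.89 copies per cell.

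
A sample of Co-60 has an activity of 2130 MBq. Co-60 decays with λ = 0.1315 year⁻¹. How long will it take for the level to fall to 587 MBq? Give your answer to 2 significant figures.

9.8 years

t½ = ln 2 / λ = 0.69315 / 0.1315 ≈ 5.2711 years.
Fraction remaining = 587/2130 ≈ 0.27559.
n = log₂(2130/587) = ln(3.6286)/ln 2 ≈ 1.8594 half-lives.
t = n × t½ = 1.8594 × 5.2711 ≈ 9.8012 years.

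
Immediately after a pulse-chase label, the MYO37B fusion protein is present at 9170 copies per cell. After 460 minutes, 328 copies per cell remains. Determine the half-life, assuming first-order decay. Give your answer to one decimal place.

95.7 minutes

A/A₀ = 328/9170 ≈ 0.035769.
n = log₂(27.957) ≈ 4.8052 half-lives elapsed in 460 minutes.
t½ = 460/4.8052 ≈ 95.731 minutes.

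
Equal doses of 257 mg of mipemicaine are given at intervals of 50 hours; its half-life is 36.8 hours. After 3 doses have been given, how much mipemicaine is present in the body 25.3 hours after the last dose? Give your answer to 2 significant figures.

The 3 doses were given 125.3, 75.3, 25.3 hours ago.
Total = 257·(1/2)^(125.3/36.8) + 257·(1/2)^(75.3/36.8) + 257·(1/2)^(25.3/36.8)
      = 24.264 + 62.225 + 159.58 ≈ 246.07 mg.

250 mg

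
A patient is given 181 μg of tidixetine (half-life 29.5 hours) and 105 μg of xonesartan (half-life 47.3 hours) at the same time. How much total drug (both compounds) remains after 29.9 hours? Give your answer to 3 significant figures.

157 μg

tidixetine: 181 × (1/2)^(29.9/29.5) = 181 × (1/2)^1.0136 ≈ 89.653 μg.
xonesartan: 105 × (1/2)^(29.9/47.3) = 105 × (1/2)^0.63214 ≈ 67.748 μg.
Total = 89.653 + 67.748 ≈ 157.4 μg.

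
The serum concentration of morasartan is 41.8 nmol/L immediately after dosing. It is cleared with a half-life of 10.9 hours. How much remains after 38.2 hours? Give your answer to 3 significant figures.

Number of half-lives: n = 38.2/10.9 ≈ 3.5046.
Remaining = 41.8 × (1/2)^3.5046 = 41.8 × 0.088108 ≈ 3.6829 nmol/L.

3.68 nmol/L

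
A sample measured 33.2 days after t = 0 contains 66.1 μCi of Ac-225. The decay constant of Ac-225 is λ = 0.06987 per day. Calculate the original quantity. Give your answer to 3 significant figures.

672 μCi

t½ = ln 2 / λ = 0.69315 / 0.06987 ≈ 9.9205 days.
Number of half-lives elapsed: n = 33.2/9.9205 ≈ 3.3466.
A₀ = A × 2^n = 66.1 × 2^3.3466 = 66.1 × 10.172 ≈ 672.4 μCi.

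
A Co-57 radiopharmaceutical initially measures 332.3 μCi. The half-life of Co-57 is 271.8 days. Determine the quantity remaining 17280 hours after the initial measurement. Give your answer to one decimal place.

53.0 μCi

Convert the elapsed time: 17280 hours = 720 days.
Number of half-lives: n = 720/271.8 ≈ 2.649.
Remaining = 332.3 × (1/2)^2.649 = 332.3 × 0.15943 ≈ 52.979 μCi.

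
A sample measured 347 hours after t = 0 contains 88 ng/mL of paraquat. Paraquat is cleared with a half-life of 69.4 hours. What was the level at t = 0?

Number of half-lives elapsed: n = 347/69.4 ≈ 5.
A₀ = A × 2^n = 88 × 2^5 = 88 × 32 ≈ 2816 ng/mL.

2816 ng/mL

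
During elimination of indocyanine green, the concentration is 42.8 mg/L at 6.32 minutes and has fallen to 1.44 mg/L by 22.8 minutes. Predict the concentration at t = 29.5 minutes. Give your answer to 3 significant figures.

Over Δt = 22.8 − 6.32 = 16.48 minutes, the level fell by a factor of 42.8/1.44 ≈ 29.722.
n = log₂(29.722) ≈ 4.8935 half-lives, so t½ = 16.48/4.8935 ≈ 3.3678 minutes.
From t = 22.8 to t = 29.5: 1.44 × (1/2)^((29.5−22.8)/3.3678) ≈ 0.36264 mg/L.

0.363 mg/L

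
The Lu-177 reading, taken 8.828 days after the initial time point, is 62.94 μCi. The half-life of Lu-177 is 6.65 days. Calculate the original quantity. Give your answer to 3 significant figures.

158 μCi

Number of half-lives elapsed: n = 8.828/6.65 ≈ 1.3275.
A₀ = A × 2^n = 62.94 × 2^1.3275 = 62.94 × 2.5097 ≈ 157.96 μCi.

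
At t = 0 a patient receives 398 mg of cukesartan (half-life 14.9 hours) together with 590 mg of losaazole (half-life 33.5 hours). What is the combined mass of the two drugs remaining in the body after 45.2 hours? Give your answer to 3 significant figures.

cukesartan: 398 × (1/2)^(45.2/14.9) = 398 × (1/2)^3.0336 ≈ 48.606 mg.
losaazole: 590 × (1/2)^(45.2/33.5) = 590 × (1/2)^1.3493 ≈ 231.57 mg.
Total = 48.606 + 231.57 ≈ 280.18 mg.

280 mg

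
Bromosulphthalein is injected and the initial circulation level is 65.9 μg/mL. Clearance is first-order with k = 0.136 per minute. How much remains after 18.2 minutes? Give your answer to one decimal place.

5.5 μg/mL

t½ = ln 2 / k = 0.69315 / 0.136 ≈ 5.0967 minutes.
Number of half-lives: n = 18.2/5.0967 ≈ 3.571.
Remaining = 65.9 × (1/2)^3.571 = 65.9 × 0.084146 ≈ 5.5452 μg/mL.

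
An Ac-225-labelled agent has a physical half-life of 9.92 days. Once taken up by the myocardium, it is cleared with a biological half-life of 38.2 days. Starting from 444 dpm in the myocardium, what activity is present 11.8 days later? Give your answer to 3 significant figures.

157 dpm

1/t_eff = 1/t_phys + 1/t_biol = 1/9.92 + 1/38.2 = 0.12698 per day.
t_eff = 9.92 × 38.2 / (9.92 + 38.2) ≈ 7.875 days.
Remaining = 444 × (1/2)^(11.8/7.875) = 444 × (1/2)^1.4984 ≈ 157.15 dpm.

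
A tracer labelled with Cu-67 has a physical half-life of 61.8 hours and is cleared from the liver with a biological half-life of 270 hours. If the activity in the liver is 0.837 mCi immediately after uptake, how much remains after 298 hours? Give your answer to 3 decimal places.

1/t_eff = 1/t_phys + 1/t_biol = 1/61.8 + 1/270 = 0.019885 per hour.
t_eff = 61.8 × 270 / (61.8 + 270) ≈ 50.289 hours.
Remaining = 0.837 × (1/2)^(298/50.289) = 0.837 × (1/2)^5.9257 ≈ 0.013769 mCi.

0.014 mCi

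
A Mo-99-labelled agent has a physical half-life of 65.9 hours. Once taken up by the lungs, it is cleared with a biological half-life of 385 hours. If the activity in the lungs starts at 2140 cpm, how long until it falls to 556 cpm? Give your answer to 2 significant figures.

110 hours

1/t_eff = 1/t_phys + 1/t_biol = 1/65.9 + 1/385 = 0.017772 per hour.
t_eff = 65.9 × 385 / (65.9 + 385) ≈ 56.269 hours.
n = log₂(2140/556) ≈ 1.9445; t = 1.9445 × 56.269 ≈ 109.41 hours.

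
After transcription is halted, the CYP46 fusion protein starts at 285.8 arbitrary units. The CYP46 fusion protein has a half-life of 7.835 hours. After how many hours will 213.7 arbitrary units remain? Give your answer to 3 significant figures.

3.29 hours

Fraction remaining = 213.7/285.8 ≈ 0.74773.
n = log₂(285.8/213.7) = ln(1.3374)/ln 2 ≈ 0.41942 half-lives.
t = n × t½ = 0.41942 × 7.835 ≈ 3.2861 hours.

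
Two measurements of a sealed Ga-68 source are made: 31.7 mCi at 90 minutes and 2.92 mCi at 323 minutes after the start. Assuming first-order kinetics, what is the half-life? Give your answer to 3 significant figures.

67.7 minutes

Over Δt = 323 − 90 = 233 minutes, the level fell by a factor of 31.7/2.92 ≈ 10.856.
n = log₂(10.856) ≈ 3.4404 half-lives, so t½ = 233/3.4404 ≈ 67.724 minutes.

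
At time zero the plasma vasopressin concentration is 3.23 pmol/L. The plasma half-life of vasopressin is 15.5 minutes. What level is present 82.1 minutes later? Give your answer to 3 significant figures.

0.0822 pmol/L

Number of half-lives: n = 82.1/15.5 ≈ 5.2968.
Remaining = 3.23 × (1/2)^5.2968 = 3.23 × 0.02544 ≈ 0.08217 pmol/L.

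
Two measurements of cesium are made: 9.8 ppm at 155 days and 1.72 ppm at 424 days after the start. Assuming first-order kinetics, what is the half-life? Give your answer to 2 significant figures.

110 days

Over Δt = 424 − 155 = 269 days, the level fell by a factor of 9.8/1.72 ≈ 5.6977.
n = log₂(5.6977) ≈ 2.5104 half-lives, so t½ = 269/2.5104 ≈ 107.16 days.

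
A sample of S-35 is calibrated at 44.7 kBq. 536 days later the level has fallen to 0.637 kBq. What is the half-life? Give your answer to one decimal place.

87.4 days

A/A₀ = 0.637/44.7 ≈ 0.014251.
n = log₂(70.173) ≈ 6.1328 half-lives elapsed in 536 days.
t½ = 536/6.1328 ≈ 87.398 days.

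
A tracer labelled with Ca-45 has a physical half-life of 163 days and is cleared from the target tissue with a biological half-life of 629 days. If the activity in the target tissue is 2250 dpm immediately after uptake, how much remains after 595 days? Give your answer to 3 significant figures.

93.0 dpm

1/t_eff = 1/t_phys + 1/t_biol = 1/163 + 1/629 = 0.0077248 per day.
t_eff = 163 × 629 / (163 + 629) ≈ 129.45 days.
Remaining = 2250 × (1/2)^(595/129.45) = 2250 × (1/2)^4.5963 ≈ 93.019 dpm.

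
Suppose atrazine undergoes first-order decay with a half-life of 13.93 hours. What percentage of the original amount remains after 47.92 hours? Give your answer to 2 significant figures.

9.2%

n = 47.92/13.93 ≈ 3.4401 half-lives.
Fraction remaining = (1/2)^3.4401 ≈ 0.092138, i.e. 9.2138%.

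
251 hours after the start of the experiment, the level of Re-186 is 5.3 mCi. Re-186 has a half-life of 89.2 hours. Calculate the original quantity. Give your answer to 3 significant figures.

37.3 mCi

Number of half-lives elapsed: n = 251/89.2 ≈ 2.8139.
A₀ = A × 2^n = 5.3 × 2^2.8139 = 5.3 × 7.0318 ≈ 37.269 mCi.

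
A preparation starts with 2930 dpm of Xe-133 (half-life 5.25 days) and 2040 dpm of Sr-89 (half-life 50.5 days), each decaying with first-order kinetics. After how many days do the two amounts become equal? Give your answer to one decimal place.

Set 2930·(1/2)^(t/5.25) = 2040·(1/2)^(t/50.5).
Taking log₂: log₂(2930/2040) = t·(1/5.25 − 1/50.5).
log₂(1.4363) = 0.52233; 1/5.25 − 1/50.5 = 0.17067.
t = 0.52233 / 0.17067 ≈ 3.0604 days.

3.1 days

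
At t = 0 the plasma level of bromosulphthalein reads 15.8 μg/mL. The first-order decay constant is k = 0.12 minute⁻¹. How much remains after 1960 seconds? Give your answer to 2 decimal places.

0.31 μg/mL

t½ = ln 2 / k = 0.69315 / 0.12 ≈ 5.7762 minutes.
Convert the elapsed time: 1960 seconds = 32.6667 minutes.
Number of half-lives: n = 32.6667/5.7762 ≈ 5.6554.
Remaining = 15.8 × (1/2)^5.6554 = 15.8 × 0.019841 ≈ 0.31349 μg/mL.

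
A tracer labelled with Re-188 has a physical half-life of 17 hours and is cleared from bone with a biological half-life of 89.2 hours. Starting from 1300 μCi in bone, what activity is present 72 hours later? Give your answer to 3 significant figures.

1/t_eff = 1/t_phys + 1/t_biol = 1/17 + 1/89.2 = 0.070034 per hour.
t_eff = 17 × 89.2 / (17 + 89.2) ≈ 14.279 hours.
Remaining = 1300 × (1/2)^(72/14.279) = 1300 × (1/2)^5.0425 ≈ 39.447 μCi.

39.4 μCi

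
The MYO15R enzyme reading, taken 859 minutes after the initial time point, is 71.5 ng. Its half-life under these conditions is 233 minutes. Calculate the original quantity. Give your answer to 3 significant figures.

Number of half-lives elapsed: n = 859/233 ≈ 3.6867.
A₀ = A × 2^n = 71.5 × 2^3.6867 = 71.5 × 12.877 ≈ 920.69 ng.

921 ng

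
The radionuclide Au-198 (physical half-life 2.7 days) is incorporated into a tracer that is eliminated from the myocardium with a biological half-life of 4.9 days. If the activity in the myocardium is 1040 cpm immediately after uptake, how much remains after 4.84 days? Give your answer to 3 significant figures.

1/t_eff = 1/t_phys + 1/t_biol = 1/2.7 + 1/4.9 = 0.57445 per day.
t_eff = 2.7 × 4.9 / (2.7 + 4.9) ≈ 1.7408 days.
Remaining = 1040 × (1/2)^(4.84/1.7408) = 1040 × (1/2)^2.7803 ≈ 151.38 cpm.

151 cpm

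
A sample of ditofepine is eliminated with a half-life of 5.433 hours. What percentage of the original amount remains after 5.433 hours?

50%

n = 5.433/5.433 ≈ 1 half-life.
Fraction remaining = (1/2)^1 ≈ 0.5, i.e. 50%.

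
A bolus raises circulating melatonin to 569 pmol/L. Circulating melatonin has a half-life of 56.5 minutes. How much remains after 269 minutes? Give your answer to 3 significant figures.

21.0 pmol/L

Number of half-lives: n = 269/56.5 ≈ 4.7611.
Remaining = 569 × (1/2)^4.7611 = 569 × 0.036879 ≈ 20.984 pmol/L.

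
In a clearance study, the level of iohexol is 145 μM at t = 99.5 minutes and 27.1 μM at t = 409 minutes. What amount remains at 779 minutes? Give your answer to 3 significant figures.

3.65 μM

Over Δt = 409 − 99.5 = 309.5 minutes, the level fell by a factor of 145/27.1 ≈ 5.3506.
n = log₂(5.3506) ≈ 2.4197 half-lives, so t½ = 309.5/2.4197 ≈ 127.91 minutes.
From t = 409 to t = 779: 27.1 × (1/2)^((779−409)/127.91) ≈ 3.6491 μM.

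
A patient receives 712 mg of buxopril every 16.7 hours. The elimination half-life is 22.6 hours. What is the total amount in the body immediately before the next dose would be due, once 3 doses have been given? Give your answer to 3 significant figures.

The 3 doses were given 50.1, 33.4, 16.7 hours ago.
Total = 712·(1/2)^(50.1/22.6) + 712·(1/2)^(33.4/22.6) + 712·(1/2)^(16.7/22.6)
      = 153.16 + 255.62 + 426.62 ≈ 835.4 mg.

835 mg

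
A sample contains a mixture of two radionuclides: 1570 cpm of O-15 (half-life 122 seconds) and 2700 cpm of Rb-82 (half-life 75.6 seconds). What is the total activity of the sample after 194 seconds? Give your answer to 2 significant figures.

980 cpm

O-15: 1570 × (1/2)^(194/122) = 1570 × (1/2)^1.5902 ≈ 521.45 cpm.
Rb-82: 2700 × (1/2)^(194/75.6) = 2700 × (1/2)^2.5661 ≈ 455.91 cpm.
Total = 521.45 + 455.91 ≈ 977.36 cpm.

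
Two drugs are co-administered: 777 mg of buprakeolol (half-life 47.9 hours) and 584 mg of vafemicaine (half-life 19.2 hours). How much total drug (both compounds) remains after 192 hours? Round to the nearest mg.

buprakeolol: 777 × (1/2)^(192/47.9) = 777 × (1/2)^4.0084 ≈ 48.282 mg.
vafemicaine: 584 × (1/2)^(192/19.2) = 584 × (1/2)^10 ≈ 0.57031 mg.
Total = 48.282 + 0.57031 ≈ 48.853 mg.

49 mg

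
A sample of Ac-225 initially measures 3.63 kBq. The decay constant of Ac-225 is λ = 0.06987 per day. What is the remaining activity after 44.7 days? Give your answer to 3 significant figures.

t½ = ln 2 / λ = 0.69315 / 0.06987 ≈ 9.9205 days.
Number of half-lives: n = 44.7/9.9205 ≈ 4.5058.
Remaining = 3.63 × (1/2)^4.5058 = 3.63 × 0.044017 ≈ 0.15978 kBq.

0.160 kBq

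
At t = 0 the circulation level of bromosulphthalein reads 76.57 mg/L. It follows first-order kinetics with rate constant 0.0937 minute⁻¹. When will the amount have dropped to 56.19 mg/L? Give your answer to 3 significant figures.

t½ = ln 2 / λ = 0.69315 / 0.0937 ≈ 7.3975 minutes.
Fraction remaining = 56.19/76.57 ≈ 0.73384.
n = log₂(76.57/56.19) = ln(1.3627)/ln 2 ≈ 0.44647 half-lives.
t = n × t½ = 0.44647 × 7.3975 ≈ 3.3027 minutes.

3.30 minutes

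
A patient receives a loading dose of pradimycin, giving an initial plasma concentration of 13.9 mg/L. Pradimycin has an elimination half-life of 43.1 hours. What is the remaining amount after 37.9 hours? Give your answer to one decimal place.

7.6 mg/L

Number of half-lives: n = 37.9/43.1 ≈ 0.87935.
Remaining = 13.9 × (1/2)^0.87935 = 13.9 × 0.54361 ≈ 7.5562 mg/L.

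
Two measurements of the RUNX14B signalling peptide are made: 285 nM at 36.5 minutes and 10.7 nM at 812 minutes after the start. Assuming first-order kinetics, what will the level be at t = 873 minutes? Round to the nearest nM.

8 nM

Over Δt = 812 − 36.5 = 775.5 minutes, the level fell by a factor of 285/10.7 ≈ 26.636.
n = log₂(26.636) ≈ 4.7353 half-lives, so t½ = 775.5/4.7353 ≈ 163.77 minutes.
From t = 812 to t = 873: 10.7 × (1/2)^((873−812)/163.77) ≈ 8.2653 nM.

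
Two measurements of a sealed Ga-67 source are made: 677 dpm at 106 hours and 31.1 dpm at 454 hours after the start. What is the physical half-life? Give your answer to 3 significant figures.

Over Δt = 454 − 106 = 348 hours, the level fell by a factor of 677/31.1 ≈ 21.768.
n = log₂(21.768) ≈ 4.4442 half-lives, so t½ = 348/4.4442 ≈ 78.305 hours.

78.3 hours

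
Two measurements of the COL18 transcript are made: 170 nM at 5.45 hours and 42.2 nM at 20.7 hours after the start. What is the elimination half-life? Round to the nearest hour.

Over Δt = 20.7 − 5.45 = 15.25 hours, the level fell by a factor of 170/42.2 ≈ 4.0284.
n = log₂(4.0284) ≈ 2.0102 half-lives, so t½ = 15.25/2.0102 ≈ 7.5862 hours.

8 hours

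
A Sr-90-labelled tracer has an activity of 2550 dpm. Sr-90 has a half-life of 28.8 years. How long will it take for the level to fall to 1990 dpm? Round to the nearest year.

Fraction remaining = 1990/2550 ≈ 0.78039.
n = log₂(2550/1990) = ln(1.2814)/ln 2 ≈ 0.35773 half-lives.
t = n × t½ = 0.35773 × 28.8 ≈ 10.303 years.

10 years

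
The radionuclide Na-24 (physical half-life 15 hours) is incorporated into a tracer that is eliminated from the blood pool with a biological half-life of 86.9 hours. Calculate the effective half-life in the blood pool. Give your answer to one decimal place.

12.8 hours

1/t_eff = 1/t_phys + 1/t_biol = 1/15 + 1/86.9 = 0.078174 per hour.
t_eff = 15 × 86.9 / (15 + 86.9) ≈ 12.792 hours.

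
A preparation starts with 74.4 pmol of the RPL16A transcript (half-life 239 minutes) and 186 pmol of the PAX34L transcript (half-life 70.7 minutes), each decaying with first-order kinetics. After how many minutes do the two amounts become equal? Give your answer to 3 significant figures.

133 minutes

Set 74.4·(1/2)^(t/239) = 186·(1/2)^(t/70.7).
Taking log₂: log₂(74.4/186) = t·(1/239 − 1/70.7).
log₂(0.4) = -1.3219; 1/239 − 1/70.7 = -0.0099602.
t = -1.3219 / -0.0099602 ≈ 132.72 minutes.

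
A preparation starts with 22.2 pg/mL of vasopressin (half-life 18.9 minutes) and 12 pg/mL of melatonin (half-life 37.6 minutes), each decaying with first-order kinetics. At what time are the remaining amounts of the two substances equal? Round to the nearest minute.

Set 22.2·(1/2)^(t/18.9) = 12·(1/2)^(t/37.6).
Taking log₂: log₂(22.2/12) = t·(1/18.9 − 1/37.6).
log₂(1.85) = 0.88753; 1/18.9 − 1/37.6 = 0.026314.
t = 0.88753 / 0.026314 ≈ 33.728 minutes.

34 minutes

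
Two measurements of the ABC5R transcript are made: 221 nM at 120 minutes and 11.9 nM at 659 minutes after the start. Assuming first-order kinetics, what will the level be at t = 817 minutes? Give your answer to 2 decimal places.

Over Δt = 659 − 120 = 539 minutes, the level fell by a factor of 221/11.9 ≈ 18.571.
n = log₂(18.571) ≈ 4.215 half-lives, so t½ = 539/4.215 ≈ 127.88 minutes.
From t = 659 to t = 817: 11.9 × (1/2)^((817−659)/127.88) ≈ 5.0536 nM.

5.05 nM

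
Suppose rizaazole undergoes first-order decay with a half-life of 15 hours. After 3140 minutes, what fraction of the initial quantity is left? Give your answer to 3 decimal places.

3140 minutes = 52.3333 hours.
n = 52.3333/15 ≈ 3.4889 half-lives.
Fraction remaining = (1/2)^3.4889 ≈ 0.089072.

0.089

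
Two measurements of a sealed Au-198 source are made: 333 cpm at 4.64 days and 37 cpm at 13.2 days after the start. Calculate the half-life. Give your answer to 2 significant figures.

2.7 days

Over Δt = 13.2 − 4.64 = 8.56 days, the level fell by a factor of 333/37 ≈ 9.
n = log₂(9) ≈ 3.1699 half-lives, so t½ = 8.56/3.1699 ≈ 2.7004 days.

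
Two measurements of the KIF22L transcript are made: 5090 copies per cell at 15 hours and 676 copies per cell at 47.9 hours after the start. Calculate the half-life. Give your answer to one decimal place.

Over Δt = 47.9 − 15 = 32.9 hours, the level fell by a factor of 5090/676 ≈ 7.5296.
n = log₂(7.5296) ≈ 2.9126 half-lives, so t½ = 32.9/2.9126 ≈ 11.296 hours.

11.3 hours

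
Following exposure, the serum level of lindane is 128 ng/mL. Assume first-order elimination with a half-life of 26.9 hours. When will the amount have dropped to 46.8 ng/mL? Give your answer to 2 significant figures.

39 hours

Fraction remaining = 46.8/128 ≈ 0.36562.
n = log₂(128/46.8) = ln(2.735)/ln 2 ≈ 1.4516 half-lives.
t = n × t½ = 1.4516 × 26.9 ≈ 39.047 hours.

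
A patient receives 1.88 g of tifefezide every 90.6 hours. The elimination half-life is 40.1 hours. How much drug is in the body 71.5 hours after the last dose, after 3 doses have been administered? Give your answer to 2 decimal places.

0.68 g

The 3 doses were given 252.7, 162.1, 71.5 hours ago.
Total = 1.88·(1/2)^(252.7/40.1) + 1.88·(1/2)^(162.1/40.1) + 1.88·(1/2)^(71.5/40.1)
      = 0.023831 + 0.1141 + 0.54627 ≈ 0.6842 g.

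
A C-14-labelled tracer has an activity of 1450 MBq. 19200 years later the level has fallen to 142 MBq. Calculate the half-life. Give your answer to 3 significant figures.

A/A₀ = 142/1450 ≈ 0.097931.
n = log₂(10.211) ≈ 3.3521 half-lives elapsed in 19200 years.
t½ = 19200/3.3521 ≈ 5727.8 years.

5730 years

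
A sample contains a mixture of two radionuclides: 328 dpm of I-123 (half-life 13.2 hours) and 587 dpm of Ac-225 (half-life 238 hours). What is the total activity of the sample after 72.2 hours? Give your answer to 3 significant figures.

483 dpm

I-123: 328 × (1/2)^(72.2/13.2) = 328 × (1/2)^5.4697 ≈ 7.4017 dpm.
Ac-225: 587 × (1/2)^(72.2/238) = 587 × (1/2)^0.30336 ≈ 475.68 dpm.
Total = 7.4017 + 475.68 ≈ 483.08 dpm.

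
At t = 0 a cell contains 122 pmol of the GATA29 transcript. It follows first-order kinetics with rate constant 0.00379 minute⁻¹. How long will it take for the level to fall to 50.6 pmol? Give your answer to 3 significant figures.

232 minutes

t½ = ln 2 / k = 0.69315 / 0.00379 ≈ 182.89 minutes.
Fraction remaining = 50.6/122 ≈ 0.41475.
n = log₂(122/50.6) = ln(2.4111)/ln 2 ≈ 1.2697 half-lives.
t = n × t½ = 1.2697 × 182.89 ≈ 232.21 minutes.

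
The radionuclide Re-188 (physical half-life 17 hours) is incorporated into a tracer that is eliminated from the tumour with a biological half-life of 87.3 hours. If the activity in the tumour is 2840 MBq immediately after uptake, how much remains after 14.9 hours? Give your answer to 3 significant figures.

1370 MBq

1/t_eff = 1/t_phys + 1/t_biol = 1/17 + 1/87.3 = 0.070278 per hour.
t_eff = 17 × 87.3 / (17 + 87.3) ≈ 14.229 hours.
Remaining = 2840 × (1/2)^(14.9/14.229) = 2840 × (1/2)^1.0471 ≈ 1374.3 MBq.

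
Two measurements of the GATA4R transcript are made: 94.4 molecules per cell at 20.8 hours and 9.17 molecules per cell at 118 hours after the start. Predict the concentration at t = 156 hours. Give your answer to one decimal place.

3.7 molecules per cell

Over Δt = 118 − 20.8 = 97.2 hours, the level fell by a factor of 94.4/9.17 ≈ 10.294.
n = log₂(10.294) ≈ 3.3638 half-lives, so t½ = 97.2/3.3638 ≈ 28.896 hours.
From t = 118 to t = 156: 9.17 × (1/2)^((156−118)/28.896) ≈ 3.6855 molecules per cell.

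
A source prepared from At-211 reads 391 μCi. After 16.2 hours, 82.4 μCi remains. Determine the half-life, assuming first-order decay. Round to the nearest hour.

A/A₀ = 82.4/391 ≈ 0.21074.
n = log₂(4.7451) ≈ 2.2465 half-lives elapsed in 16.2 hours.
t½ = 16.2/2.2465 ≈ 7.2114 hours.

7 hours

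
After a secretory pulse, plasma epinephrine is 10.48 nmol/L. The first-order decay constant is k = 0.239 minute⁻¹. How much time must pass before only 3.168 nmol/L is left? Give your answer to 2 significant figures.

5.0 minutes

t½ = ln 2 / k = 0.69315 / 0.239 ≈ 2.9002 minutes.
Fraction remaining = 3.168/10.48 ≈ 0.30229.
n = log₂(10.48/3.168) = ln(3.3081)/ln 2 ≈ 1.726 half-lives.
t = n × t½ = 1.726 × 2.9002 ≈ 5.0057 minutes.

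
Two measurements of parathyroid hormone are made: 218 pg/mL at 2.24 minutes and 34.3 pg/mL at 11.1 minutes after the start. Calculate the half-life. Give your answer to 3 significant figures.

3.32 minutes

Over Δt = 11.1 − 2.24 = 8.86 minutes, the level fell by a factor of 218/34.3 ≈ 6.3557.
n = log₂(6.3557) ≈ 2.668 half-lives, so t½ = 8.86/2.668 ≈ 3.3208 minutes.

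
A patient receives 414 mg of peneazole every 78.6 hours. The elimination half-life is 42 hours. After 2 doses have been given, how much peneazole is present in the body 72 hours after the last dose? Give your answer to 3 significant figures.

161 mg

The 2 doses were given 150.6, 72 hours ago.
Total = 414·(1/2)^(150.6/42) + 414·(1/2)^(72/42)
      = 34.482 + 126.17 ≈ 160.65 mg.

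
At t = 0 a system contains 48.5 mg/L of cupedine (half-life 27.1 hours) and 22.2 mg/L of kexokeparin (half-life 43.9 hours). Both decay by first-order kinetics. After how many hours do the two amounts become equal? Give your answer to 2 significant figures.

Set 48.5·(1/2)^(t/27.1) = 22.2·(1/2)^(t/43.9).
Taking log₂: log₂(48.5/22.2) = t·(1/27.1 − 1/43.9).
log₂(2.1847) = 1.1274; 1/27.1 − 1/43.9 = 0.014121.
t = 1.1274 / 0.014121 ≈ 79.838 hours.

80 hours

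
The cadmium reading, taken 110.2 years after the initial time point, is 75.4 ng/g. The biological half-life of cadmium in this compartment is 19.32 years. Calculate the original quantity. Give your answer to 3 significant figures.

Number of half-lives elapsed: n = 110.2/19.32 ≈ 5.7039.
A₀ = A × 2^n = 75.4 × 2^5.7039 = 75.4 × 52.126 ≈ 3930.3 ng/g.

3930 ng/g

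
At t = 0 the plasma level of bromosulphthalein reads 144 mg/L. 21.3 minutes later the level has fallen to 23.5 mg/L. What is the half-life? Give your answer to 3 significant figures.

8.14 minutes

A/A₀ = 23.5/144 ≈ 0.16319.
n = log₂(6.1277) ≈ 2.6153 half-lives elapsed in 21.3 minutes.
t½ = 21.3/2.6153 ≈ 8.1443 minutes.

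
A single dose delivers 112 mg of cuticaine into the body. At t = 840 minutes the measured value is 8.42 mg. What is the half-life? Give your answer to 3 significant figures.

A/A₀ = 8.42/112 ≈ 0.075179.
n = log₂(13.302) ≈ 3.7335 half-lives elapsed in 840 minutes.
t½ = 840/3.7335 ≈ 224.99 minutes.

225 minutes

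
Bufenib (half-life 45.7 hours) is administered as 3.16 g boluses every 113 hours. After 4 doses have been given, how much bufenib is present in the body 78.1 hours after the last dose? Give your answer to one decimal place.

1.2 g

The 4 doses were given 417.1, 304.1, 191.1, 78.1 hours ago.
Total = 3.16·(1/2)^(417.1/45.7) + 3.16·(1/2)^(304.1/45.7) + 3.16·(1/2)^(191.1/45.7) + 3.16·(1/2)^(78.1/45.7)
      = 0.0056521 + 0.031373 + 0.17414 + 0.96657 ≈ 1.1777 g.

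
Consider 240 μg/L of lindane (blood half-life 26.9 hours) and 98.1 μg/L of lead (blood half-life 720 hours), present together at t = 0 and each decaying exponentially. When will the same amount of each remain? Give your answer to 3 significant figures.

36.1 hours

Set 240·(1/2)^(t/26.9) = 98.1·(1/2)^(t/720).
Taking log₂: log₂(240/98.1) = t·(1/26.9 − 1/720).
log₂(2.4465) = 1.2907; 1/26.9 − 1/720 = 0.035786.
t = 1.2907 / 0.035786 ≈ 36.068 hours.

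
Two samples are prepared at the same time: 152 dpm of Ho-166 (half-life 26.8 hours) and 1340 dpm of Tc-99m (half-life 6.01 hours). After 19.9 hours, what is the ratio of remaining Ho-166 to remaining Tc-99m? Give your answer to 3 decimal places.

0.673

Ho-166: 152 × (1/2)^(19.9/26.8) = 152 × (1/2)^0.74254 ≈ 90.848 dpm.
Tc-99m: 1340 × (1/2)^(19.9/6.01) = 1340 × (1/2)^3.3111 ≈ 135.01 dpm.
Ratio ≈ 90.848 / 135.01 ≈ 0.67293.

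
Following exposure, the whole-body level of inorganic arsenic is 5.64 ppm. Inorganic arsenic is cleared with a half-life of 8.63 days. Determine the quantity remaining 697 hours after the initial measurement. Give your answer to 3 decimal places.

0.547 ppm

Convert the elapsed time: 697 hours = 29.0417 days.
Number of half-lives: n = 29.0417/8.63 ≈ 3.3652.
Remaining = 5.64 × (1/2)^3.3652 = 5.64 × 0.097045 ≈ 0.54734 ppm.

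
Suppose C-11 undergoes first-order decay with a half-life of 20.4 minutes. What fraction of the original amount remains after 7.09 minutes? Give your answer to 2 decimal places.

0.79

n = 7.09/20.4 ≈ 0.34755 half-lives.
Fraction remaining = (1/2)^0.34755 ≈ 0.78592.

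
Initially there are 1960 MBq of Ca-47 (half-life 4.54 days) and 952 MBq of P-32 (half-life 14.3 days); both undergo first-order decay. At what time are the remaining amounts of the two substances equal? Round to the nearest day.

Set 1960·(1/2)^(t/4.54) = 952·(1/2)^(t/14.3).
Taking log₂: log₂(1960/952) = t·(1/4.54 − 1/14.3).
log₂(2.0588) = 1.0418; 1/4.54 − 1/14.3 = 0.15033.
t = 1.0418 / 0.15033 ≈ 6.93 days.

7 days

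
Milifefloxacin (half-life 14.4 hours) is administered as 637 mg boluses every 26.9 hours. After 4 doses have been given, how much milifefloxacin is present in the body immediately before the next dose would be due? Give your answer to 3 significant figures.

The 4 doses were given 107.6, 80.7, 53.8, 26.9 hours ago.
Total = 637·(1/2)^(107.6/14.4) + 637·(1/2)^(80.7/14.4) + 637·(1/2)^(53.8/14.4) + 637·(1/2)^(26.9/14.4)
      = 3.5874 + 13.095 + 47.803 + 174.5 ≈ 238.99 mg.

239 mg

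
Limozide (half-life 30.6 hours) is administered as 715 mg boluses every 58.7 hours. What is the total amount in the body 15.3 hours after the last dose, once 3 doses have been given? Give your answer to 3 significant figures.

675 mg

The 3 doses were given 132.7, 74, 15.3 hours ago.
Total = 715·(1/2)^(132.7/30.6) + 715·(1/2)^(74/30.6) + 715·(1/2)^(15.3/30.6)
      = 35.388 + 133.76 + 505.58 ≈ 674.73 mg.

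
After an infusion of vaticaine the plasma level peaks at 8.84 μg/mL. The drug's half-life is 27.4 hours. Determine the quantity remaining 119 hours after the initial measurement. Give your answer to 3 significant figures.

0.436 μg/mL

Number of half-lives: n = 119/27.4 ≈ 4.3431.
Remaining = 8.84 × (1/2)^4.3431 = 8.84 × 0.049273 ≈ 0.43557 μg/mL.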